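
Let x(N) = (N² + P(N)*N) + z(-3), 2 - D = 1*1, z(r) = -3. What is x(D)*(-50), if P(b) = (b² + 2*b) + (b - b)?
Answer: -50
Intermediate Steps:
P(b) = b² + 2*b (P(b) = (b² + 2*b) + 0 = b² + 2*b)
D = 1 (D = 2 - 1 = 1)
x(N) = -3 + N² + N²*(2 + N) (x(N) = (N² + (N*(2 + N))*N) - 3 = (N² + N²*(2 + N)) - 3 = -3 + N² + N²*(2 + N))
x(D)*(-50) = (-3 + 1³ + 3*1²)*(-50) = (-3 + 1 + 3*1)*(-50) = (-3 + 1 + 3)*(-50) = 1*(-50) = -50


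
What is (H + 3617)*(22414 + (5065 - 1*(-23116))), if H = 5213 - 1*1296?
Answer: 381182730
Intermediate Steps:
H = 3917 (H = 5213 - 1296 = 3917)
(H + 3617)*(22414 + (5065 - 1*(-23116))) = (3917 + 3617)*(22414 + (5065 - 1*(-23116))) = 7534*(22414 + (5065 + 23116)) = 7534*(22414 + 28181) = 7534*50595 = 381182730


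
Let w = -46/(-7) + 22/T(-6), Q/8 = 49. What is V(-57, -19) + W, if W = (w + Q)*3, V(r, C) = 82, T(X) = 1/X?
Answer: 6172/7 ≈ 881.71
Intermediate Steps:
Q = 392 (Q = 8*49 = 392)
w = -878/7 (w = -46/(-7) + 22/(1/(-6)) = -46*(-1/7) + 22/(-1/6) = 46/7 + 22*(-6) = 46/7 - 132 = -878/7 ≈ -125.43)
W = 5598/7 (W = (-878/7 + 392)*3 = (1866/7)*3 = 5598/7 ≈ 799.71)
V(-57, -19) + W = 82 + 5598/7 = 6172/7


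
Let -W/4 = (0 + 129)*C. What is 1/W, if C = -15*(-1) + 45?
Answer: -1/30960 ≈ -3.2300e-5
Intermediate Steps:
C = 60 (C = 15 + 45 = 60)
W = -30960 (W = -4*(0 + 129)*60 = -516*60 = -4*7740 = -30960)
1/W = 1/(-30960) = -1/30960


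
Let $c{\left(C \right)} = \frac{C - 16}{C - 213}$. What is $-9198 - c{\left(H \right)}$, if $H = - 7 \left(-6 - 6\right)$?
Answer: $- \frac{1186474}{129} \approx -9197.5$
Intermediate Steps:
$H = 84$ ($H = \left(-7\right) \left(-12\right) = 84$)
$c{\left(C \right)} = \frac{-16 + C}{-213 + C}$
$-9198 - c{\left(H \right)} = -9198 - \frac{-16 + 84}{-213 + 84} = -9198 - \frac{1}{-129} \cdot 68 = -9198 - \left(- \frac{1}{129}\right) 68 = -9198 - - \frac{68}{129} = -9198 + \frac{68}{129} = - \frac{1186474}{129}$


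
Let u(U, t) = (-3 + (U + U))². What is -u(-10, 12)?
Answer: -529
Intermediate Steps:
u(U, t) = (-3 + 2*U)²
-u(-10, 12) = -(-3 + 2*(-10))² = -(-3 - 20)² = -1*(-23)² = -1*529 = -529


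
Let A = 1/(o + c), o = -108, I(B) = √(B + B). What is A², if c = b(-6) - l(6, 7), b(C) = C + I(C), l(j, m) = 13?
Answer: I/(508*√3 + 16117*I) ≈ 6.1862e-5 + 3.3773e-6*I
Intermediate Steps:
I(B) = √2*√B (I(B) = √(2*B) = √2*√B)
b(C) = C + √2*√C
c = -19 + 2*I*√3 (c = (-6 + √2*√(-6)) - 1*13 = (-6 + √2*(I*√6)) - 13 = (-6 + 2*I*√3) - 13 = -19 + 2*I*√3 ≈ -19.0 + 3.4641*I)
A = 1/(-127 + 2*I*√3) (A = 1/(-108 + (-19 + 2*I*√3)) = 1/(-127 + 2*I*√3) ≈ -0.0078682 - 0.0002146*I)
A² = (-127/16141 - 2*I*√3/16141)²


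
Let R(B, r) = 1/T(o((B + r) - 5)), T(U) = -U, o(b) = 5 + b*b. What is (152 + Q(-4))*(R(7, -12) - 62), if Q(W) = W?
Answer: -963628/105 ≈ -9177.4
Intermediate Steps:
o(b) = 5 + b²
R(B, r) = 1/(-5 - (-5 + B + r)²) (R(B, r) = 1/(-(5 + ((B + r) - 5)²)) = 1/(-(5 + (-5 + B + r)²)) = 1/(-5 - (-5 + B + r)²))
(152 + Q(-4))*(R(7, -12) - 62) = (152 - 4)*(-1/(5 + (-5 + 7 - 12)²) - 62) = 148*(-1/(5 + (-10)²) - 62) = 148*(-1/(5 + 100) - 62) = 148*(-1/105 - 62) = 148*(-6511/105) = -963628/105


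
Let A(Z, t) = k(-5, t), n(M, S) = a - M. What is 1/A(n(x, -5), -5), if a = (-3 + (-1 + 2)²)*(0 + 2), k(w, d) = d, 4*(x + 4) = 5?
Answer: -⅕ ≈ -0.20000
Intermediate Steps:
x = -11/4 (x = -4 + (¼)*5 = -4 + 5/4 = -11/4 ≈ -2.7500)
a = -4 (a = (-3 + 1²)*2 = (-3 + 1)*2 = -2*2 = -4)
n(M, S) = -4 - M
A(Z, t) = t
1/A(n(x, -5), -5) = 1/(-5) = -⅕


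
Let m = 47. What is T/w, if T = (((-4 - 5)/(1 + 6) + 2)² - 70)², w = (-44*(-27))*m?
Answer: 1288225/14895804 ≈ 0.086482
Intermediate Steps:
w = 55836 (w = -44*(-27)*47 = 1188*47 = 55836)
T = 11594025/2401 (T = ((-9/7 + 2)² - 70)² = ((5/7)² - 70)² = (25/49 - 70)² = (-3405/49)² = 11594025/2401 ≈ 4828.8)
T/w = (11594025/2401)/55836 = (11594025/2401)*(1/55836) = 1288225/14895804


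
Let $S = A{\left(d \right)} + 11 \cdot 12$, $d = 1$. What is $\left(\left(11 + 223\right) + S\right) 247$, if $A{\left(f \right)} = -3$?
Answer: $89661$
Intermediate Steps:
$S = 129$ ($S = -3 + 11 \cdot 12 = -3 + 132 = 129$)
$\left(\left(11 + 223\right) + S\right) 247 = \left(\left(11 + 223\right) + 129\right) 247 = \left(234 + 129\right) 247 = 363 \cdot 247 = 89661$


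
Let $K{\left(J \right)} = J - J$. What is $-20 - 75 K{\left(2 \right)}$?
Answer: $-20$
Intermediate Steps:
$K{\left(J \right)} = 0$
$-20 - 75 K{\left(2 \right)} = -20 - 0 = -20 + 0 = -20$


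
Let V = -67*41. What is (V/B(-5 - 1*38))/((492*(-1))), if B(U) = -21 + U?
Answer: -67/768 ≈ -0.087240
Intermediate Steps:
V = -2747
(V/B(-5 - 1*38))/((492*(-1))) = (-2747/(-21 + (-5 - 1*38)))/((492*(-1))) = -2747/(-21 + (-5 - 38))/(-492) = -2747/(-21 - 43)*(-1/492) = -2747/(-64)*(-1/492) = -2747*(-1/64)*(-1/492) = (2747/64)*(-1/492) = -67/768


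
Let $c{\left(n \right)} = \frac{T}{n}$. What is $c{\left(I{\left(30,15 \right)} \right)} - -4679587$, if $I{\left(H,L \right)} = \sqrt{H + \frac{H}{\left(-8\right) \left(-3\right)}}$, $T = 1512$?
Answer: $4679587 + \frac{3024 \sqrt{5}}{25} \approx 4.6799 \cdot 10^{6}$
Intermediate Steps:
$I{\left(H,L \right)} = \frac{5 \sqrt{6} \sqrt{H}}{12}$ ($I{\left(H,L \right)} = \sqrt{H + \frac{H}{24}} = \sqrt{\frac{25 H}{24}} = \frac{5 \sqrt{6} \sqrt{H}}{12}$)
$c{\left(n \right)} = \frac{1512}{n}$
$c{\left(I{\left(30,15 \right)} \right)} - -4679587 = \frac{1512}{\frac{5}{12} \sqrt{6} \sqrt{30}} - -4679587 = \frac{1512}{\frac{5}{2} \sqrt{5}} + 4679587 = 1512 \frac{2 \sqrt{5}}{25} + 4679587 = \frac{3024 \sqrt{5}}{25} + 4679587 = 4679587 + \frac{3024 \sqrt{5}}{25}$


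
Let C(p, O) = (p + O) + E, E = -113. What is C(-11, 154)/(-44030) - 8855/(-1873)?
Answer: 38982946/8246819 ≈ 4.7270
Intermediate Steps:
C(p, O) = -113 + O + p (C(p, O) = (p + O) - 113 = (O + p) - 113 = -113 + O + p)
C(-11, 154)/(-44030) - 8855/(-1873) = (-113 + 154 - 11)/(-44030) - 8855/(-1873) = 30*(-1/44030) - 8855*(-1/1873) = -3/4403 + 8855/1873 = 38982946/8246819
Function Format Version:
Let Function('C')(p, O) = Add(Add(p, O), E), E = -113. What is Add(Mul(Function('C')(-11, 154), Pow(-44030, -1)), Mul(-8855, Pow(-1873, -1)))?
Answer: Rational(38982946, 8246819) ≈ 4.7270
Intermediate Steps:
Function('C')(p, O) = Add(-113, O, p) (Function('C')(p, O) = Add(Add(p, O), -113) = Add(Add(O, p), -113) = Add(-113, O, p))
Add(Mul(Function('C')(-11, 154), Pow(-44030, -1)), Mul(-8855, Pow(-1873, -1))) = Add(Mul(Add(-113, 154, -11), Pow(-44030, -1)), Mul(-8855, Pow(-1873, -1))) = Add(Mul(30, Rational(-1, 44030)), Mul(-8855, Rational(-1, 1873))) = Add(Rational(-3, 4403), Rational(8855, 1873)) = Rational(38982946, 8246819)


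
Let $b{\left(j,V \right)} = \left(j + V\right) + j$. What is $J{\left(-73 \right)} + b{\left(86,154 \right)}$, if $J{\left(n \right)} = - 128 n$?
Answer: $9670$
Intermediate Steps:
$b{\left(j,V \right)} = V + 2 j$ ($b{\left(j,V \right)} = \left(V + j\right) + j = V + 2 j$)
$J{\left(-73 \right)} + b{\left(86,154 \right)} = \left(-128\right) \left(-73\right) + \left(154 + 2 \cdot 86\right) = 9344 + \left(154 + 172\right) = 9344 + 326 = 9670$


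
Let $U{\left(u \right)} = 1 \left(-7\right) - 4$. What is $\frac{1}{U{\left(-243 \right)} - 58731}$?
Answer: $- \frac{1}{58742} \approx -1.7024 \cdot 10^{-5}$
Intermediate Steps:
$U{\left(u \right)} = -11$ ($U{\left(u \right)} = -7 - 4 = -11$)
$\frac{1}{U{\left(-243 \right)} - 58731} = \frac{1}{-11 - 58731} = \frac{1}{-58742} = - \frac{1}{58742}$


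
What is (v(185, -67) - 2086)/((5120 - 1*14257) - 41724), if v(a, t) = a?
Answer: 1901/50861 ≈ 0.037376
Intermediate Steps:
(v(185, -67) - 2086)/((5120 - 1*14257) - 41724) = (185 - 2086)/((5120 - 1*14257) - 41724) = -1901/((5120 - 14257) - 41724) = -1901/(-9137 - 41724) = -1901/(-50861) = -1901*(-1/50861) = 1901/50861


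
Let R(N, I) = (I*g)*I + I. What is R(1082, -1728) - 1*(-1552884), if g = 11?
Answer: 34396980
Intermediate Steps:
R(N, I) = I + 11*I**2 (R(N, I) = (I*11)*I + I = (11*I)*I + I = 11*I**2 + I = I + 11*I**2)
R(1082, -1728) - 1*(-1552884) = -1728*(1 + 11*(-1728)) - 1*(-1552884) = -1728*(1 - 19008) + 1552884 = -1728*(-19007) + 1552884 = 32844096 + 1552884 = 34396980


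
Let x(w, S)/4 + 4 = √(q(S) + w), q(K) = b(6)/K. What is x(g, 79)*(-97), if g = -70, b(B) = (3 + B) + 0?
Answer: 1552 - 388*I*√436159/79 ≈ 1552.0 - 3243.6*I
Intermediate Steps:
b(B) = 3 + B
q(K) = 9/K (q(K) = (3 + 6)/K = 9/K)
x(w, S) = -16 + 4*√(w + 9/S) (x(w, S) = -16 + 4*√(9/S + w) = -16 + 4*√(w + 9/S))
x(g, 79)*(-97) = (-16 + 4*√(-70 + 9/79))*(-97) = (-16 + 4*√(-5521/79))*(-97) = (-16 + 4*(I*√436159/79))*(-97) = (-16 + 4*I*√436159/79)*(-97) = 1552 - 388*I*√436159/79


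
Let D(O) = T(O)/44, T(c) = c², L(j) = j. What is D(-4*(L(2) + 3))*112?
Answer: 11200/11 ≈ 1018.2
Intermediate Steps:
D(O) = O²/44
D(-4*(L(2) + 3))*112 = ((-4*(2 + 3))²/44)*112 = ((-4*5)²/44)*112 = ((1/44)*(-20)²)*112 = ((1/44)*400)*112 = (100/11)*112 = 11200/11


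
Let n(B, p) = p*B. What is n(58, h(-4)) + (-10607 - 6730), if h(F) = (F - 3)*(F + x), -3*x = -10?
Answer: -51199/3 ≈ -17066.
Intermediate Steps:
x = 10/3 (x = -⅓*(-10) = 10/3 ≈ 3.3333)
h(F) = (-3 + F)*(10/3 + F) (h(F) = (F - 3)*(F + 10/3) = (-3 + F)*(10/3 + F))
n(B, p) = B*p
n(58, h(-4)) + (-10607 - 6730) = 58*(-10 + (-4)² + (⅓)*(-4)) + (-10607 - 6730) = 58*(-10 + 16 - 4/3) - 17337 = 58*(14/3) - 17337 = 812/3 - 17337 = -51199/3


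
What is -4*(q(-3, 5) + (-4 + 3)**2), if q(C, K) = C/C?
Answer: -8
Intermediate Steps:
q(C, K) = 1
-4*(q(-3, 5) + (-4 + 3)**2) = -4*(1 + (-4 + 3)**2) = -4*(1 + (-1)**2) = -4*(1 + 1) = -4*2 = -8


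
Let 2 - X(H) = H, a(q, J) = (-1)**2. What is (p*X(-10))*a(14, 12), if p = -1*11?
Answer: -132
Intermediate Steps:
a(q, J) = 1
X(H) = 2 - H
p = -11
(p*X(-10))*a(14, 12) = -11*(2 - 1*(-10))*1 = -11*(2 + 10)*1 = -11*12*1 = -132*1 = -132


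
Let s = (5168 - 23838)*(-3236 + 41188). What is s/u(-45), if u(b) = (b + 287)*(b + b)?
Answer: 35428192/1089 ≈ 32533.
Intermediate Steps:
u(b) = 2*b*(287 + b) (u(b) = (287 + b)*(2*b) = 2*b*(287 + b))
s = -708563840 (s = -18670*37952 = -708563840)
s/u(-45) = -708563840*(-1/(90*(287 - 45))) = -708563840/(2*(-45)*242) = -708563840/(-21780) = -708563840*(-1/21780) = 35428192/1089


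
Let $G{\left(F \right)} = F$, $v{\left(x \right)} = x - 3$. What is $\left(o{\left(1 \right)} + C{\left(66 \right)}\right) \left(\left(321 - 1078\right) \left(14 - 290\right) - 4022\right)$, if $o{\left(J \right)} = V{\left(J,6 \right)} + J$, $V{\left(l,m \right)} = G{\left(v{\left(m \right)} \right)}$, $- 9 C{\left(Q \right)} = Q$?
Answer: $- \frac{2049100}{3} \approx -6.8303 \cdot 10^{5}$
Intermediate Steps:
$C{\left(Q \right)} = - \frac{Q}{9}$
$v{\left(x \right)} = -3 + x$
$V{\left(l,m \right)} = -3 + m$
$o{\left(J \right)} = 3 + J$ ($o{\left(J \right)} = \left(-3 + 6\right) + J = 3 + J$)
$\left(o{\left(1 \right)} + C{\left(66 \right)}\right) \left(\left(321 - 1078\right) \left(14 - 290\right) - 4022\right) = \left(\left(3 + 1\right) - \frac{22}{3}\right) \left(\left(321 - 1078\right) \left(14 - 290\right) - 4022\right) = \left(4 - \frac{22}{3}\right) \left(\left(-757\right) \left(-276\right) - 4022\right) = - \frac{10 \left(208932 - 4022\right)}{3} = \left(- \frac{10}{3}\right) 204910 = - \frac{2049100}{3}$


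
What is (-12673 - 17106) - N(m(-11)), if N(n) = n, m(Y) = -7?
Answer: -29772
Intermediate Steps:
(-12673 - 17106) - N(m(-11)) = (-12673 - 17106) - 1*(-7) = -29779 + 7 = -29772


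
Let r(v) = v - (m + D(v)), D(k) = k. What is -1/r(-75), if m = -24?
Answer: -1/24 ≈ -0.041667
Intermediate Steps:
r(v) = 24 (r(v) = v - (-24 + v) = v + (24 - v) = 24)
-1/r(-75) = -1/24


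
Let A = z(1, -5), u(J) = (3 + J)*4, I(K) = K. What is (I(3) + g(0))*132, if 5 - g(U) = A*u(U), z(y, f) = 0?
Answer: 1056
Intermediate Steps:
u(J) = 12 + 4*J
A = 0
g(U) = 5 (g(U) = 5 - 0*(12 + 4*U) = 5 - 1*0 = 5 + 0 = 5)
(I(3) + g(0))*132 = (3 + 5)*132 = 8*132 = 1056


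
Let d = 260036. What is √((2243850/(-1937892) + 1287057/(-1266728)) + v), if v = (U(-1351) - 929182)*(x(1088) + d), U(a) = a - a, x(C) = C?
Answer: 3*I*√282038545024387783608539930809618/102282585724 ≈ 4.9258e+5*I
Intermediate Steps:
U(a) = 0
v = -242631720568 (v = (0 - 929182)*(1088 + 260036) = -929182*261124 = -242631720568)
√((2243850/(-1937892) + 1287057/(-1266728)) + v) = √((2243850/(-1937892) + 1287057/(-1266728)) - 242631720568) = √((2243850*(-1/1937892) + 1287057*(-1/1266728)) - 242631720568) = √((-373975/322982 - 1287057/1266728) - 242631720568) = √(-444710423887/204565171448 - 242631720568) = √(-49633999517160858366351/204565171448) = 3*I*√282038545024387783608539930809618/102282585724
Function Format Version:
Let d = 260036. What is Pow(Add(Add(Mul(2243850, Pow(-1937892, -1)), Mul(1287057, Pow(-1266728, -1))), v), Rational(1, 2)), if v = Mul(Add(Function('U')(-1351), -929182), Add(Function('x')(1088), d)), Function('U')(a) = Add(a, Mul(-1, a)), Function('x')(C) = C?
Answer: Mul(Rational(3, 102282585724), I, Pow(282038545024387783608539930809618, Rational(1, 2))) ≈ Mul(4.9258e+5, I)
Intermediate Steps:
Function('U')(a) = 0
v = -242631720568 (v = Mul(Add(0, -929182), Add(1088, 260036)) = Mul(-929182, 261124) = -242631720568)
Pow(Add(Add(Mul(2243850, Pow(-1937892, -1)), Mul(1287057, Pow(-1266728, -1))), v), Rational(1, 2)) = Pow(Add(Add(Mul(2243850, Pow(-1937892, -1)), Mul(1287057, Pow(-1266728, -1))), -242631720568), Rational(1, 2)) = Pow(Add(Add(Mul(2243850, Rational(-1, 1937892)), Mul(1287057, Rational(-1, 1266728))), -242631720568), Rational(1, 2)) = Pow(Add(Add(Rational(-373975, 322982), Rational(-1287057, 1266728)), -242631720568), Rational(1, 2)) = Pow(Add(Rational(-444710423887, 204565171448), -242631720568), Rational(1, 2)) = Pow(Rational(-49633999517160858366351, 204565171448), Rational(1, 2)) = Mul(Rational(3, 102282585724), I, Pow(282038545024387783608539930809618, Rational(1, 2)))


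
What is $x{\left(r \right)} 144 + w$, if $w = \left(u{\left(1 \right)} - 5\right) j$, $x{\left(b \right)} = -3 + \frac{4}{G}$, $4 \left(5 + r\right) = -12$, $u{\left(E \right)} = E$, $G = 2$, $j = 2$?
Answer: $-152$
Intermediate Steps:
$r = -8$ ($r = -5 + \frac{1}{4} \left(-12\right) = -5 - 3 = -8$)
$x{\left(b \right)} = -1$ ($x{\left(b \right)} = -3 + \frac{4}{2} = -3 + 4 \cdot \frac{1}{2} = -3 + 2 = -1$)
$w = -8$ ($w = \left(1 - 5\right) 2 = \left(-4\right) 2 = -8$)
$x{\left(r \right)} 144 + w = \left(-1\right) 144 - 8 = -144 - 8 = -152$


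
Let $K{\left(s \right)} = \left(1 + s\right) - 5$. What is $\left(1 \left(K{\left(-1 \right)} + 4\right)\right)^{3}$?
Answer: $-1$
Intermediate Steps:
$K{\left(s \right)} = -4 + s$
$\left(1 \left(K{\left(-1 \right)} + 4\right)\right)^{3} = \left(1 \left(\left(-4 - 1\right) + 4\right)\right)^{3} = \left(1 \left(-5 + 4\right)\right)^{3} = \left(1 \left(-1\right)\right)^{3} = \left(-1\right)^{3} = -1$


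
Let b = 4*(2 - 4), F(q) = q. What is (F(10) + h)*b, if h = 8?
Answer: -144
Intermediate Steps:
b = -8 (b = 4*(-2) = -8)
(F(10) + h)*b = (10 + 8)*(-8) = 18*(-8) = -144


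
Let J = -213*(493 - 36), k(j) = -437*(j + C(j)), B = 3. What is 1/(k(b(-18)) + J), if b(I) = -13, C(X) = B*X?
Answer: -1/74617 ≈ -1.3402e-5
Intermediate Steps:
C(X) = 3*X
k(j) = -1748*j (k(j) = -437*(j + 3*j) = -1748*j)
J = -97341 (J = -213*457 = -97341)
1/(k(b(-18)) + J) = 1/(-1748*(-13) - 97341) = 1/(22724 - 97341) = 1/(-74617) = -1/74617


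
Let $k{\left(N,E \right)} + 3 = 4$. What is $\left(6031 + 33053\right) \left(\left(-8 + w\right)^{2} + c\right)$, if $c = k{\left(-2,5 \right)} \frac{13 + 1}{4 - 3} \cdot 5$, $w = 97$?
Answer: $312320244$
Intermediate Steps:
$k{\left(N,E \right)} = 1$ ($k{\left(N,E \right)} = -3 + 4 = 1$)
$c = 70$ ($c = 1 \frac{13 + 1}{4 - 3} \cdot 5 = 1 \cdot \frac{14}{1} \cdot 5 = 1 \cdot 14 \cdot 1 \cdot 5 = 1 \cdot 14 \cdot 5 = 14 \cdot 5 = 70$)
$\left(6031 + 33053\right) \left(\left(-8 + w\right)^{2} + c\right) = \left(6031 + 33053\right) \left(\left(-8 + 97\right)^{2} + 70\right) = 39084 \left(89^{2} + 70\right) = 39084 \left(7921 + 70\right) = 39084 \cdot 7991 = 312320244$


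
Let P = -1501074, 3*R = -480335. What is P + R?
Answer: -4983557/3 ≈ -1.6612e+6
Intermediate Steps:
R = -480335/3 (R = (⅓)*(-480335) = -480335/3 ≈ -1.6011e+5)
P + R = -1501074 - 480335/3 = -4983557/3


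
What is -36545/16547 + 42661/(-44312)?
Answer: -2325293607/733230664 ≈ -3.1713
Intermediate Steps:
-36545/16547 + 42661/(-44312) = -36545*1/16547 + 42661*(-1/44312) = -36545/16547 - 42661/44312 = -2325293607/733230664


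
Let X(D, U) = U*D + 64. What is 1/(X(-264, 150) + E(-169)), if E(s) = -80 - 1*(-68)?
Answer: -1/39548 ≈ -2.5286e-5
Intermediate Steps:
E(s) = -12 (E(s) = -80 + 68 = -12)
X(D, U) = 64 + D*U (X(D, U) = D*U + 64 = 64 + D*U)
1/(X(-264, 150) + E(-169)) = 1/((64 - 264*150) - 12) = 1/((64 - 39600) - 12) = 1/(-39536 - 12) = 1/(-39548) = -1/39548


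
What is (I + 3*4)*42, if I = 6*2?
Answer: 1008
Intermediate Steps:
I = 12
(I + 3*4)*42 = (12 + 3*4)*42 = (12 + 12)*42 = 24*42 = 1008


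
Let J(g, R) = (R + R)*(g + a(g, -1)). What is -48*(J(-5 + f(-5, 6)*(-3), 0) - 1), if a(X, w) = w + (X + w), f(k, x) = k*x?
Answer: 48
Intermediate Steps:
a(X, w) = X + 2*w
J(g, R) = 2*R*(-2 + 2*g) (J(g, R) = (R + R)*(g + (g + 2*(-1))) = (2*R)*(g + (g - 2)) = (2*R)*(g + (-2 + g)) = (2*R)*(-2 + 2*g) = 2*R*(-2 + 2*g))
-48*(J(-5 + f(-5, 6)*(-3), 0) - 1) = -48*(4*0*(-1 + (-5 - 5*6*(-3))) - 1) = -48*(4*0*(-1 + (-5 - 30*(-3))) - 1) = -48*(4*0*(-1 + (-5 + 90)) - 1) = -48*(4*0*(-1 + 85) - 1) = -48*(4*0*84 - 1) = -48*(0 - 1) = -48*(-1) = 48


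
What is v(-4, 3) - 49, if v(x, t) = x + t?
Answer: -50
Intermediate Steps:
v(x, t) = t + x
v(-4, 3) - 49 = (3 - 4) - 49 = -1 - 49 = -50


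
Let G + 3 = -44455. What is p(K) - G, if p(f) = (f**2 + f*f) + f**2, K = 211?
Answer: 178021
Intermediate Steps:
G = -44458 (G = -3 - 44455 = -44458)
p(f) = 3*f**2 (p(f) = (f**2 + f**2) + f**2 = 2*f**2 + f**2 = 3*f**2)
p(K) - G = 3*211**2 - 1*(-44458) = 3*44521 + 44458 = 133563 + 44458 = 178021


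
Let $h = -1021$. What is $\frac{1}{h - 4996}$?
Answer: $- \frac{1}{6017} \approx -0.0001662$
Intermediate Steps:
$\frac{1}{h - 4996} = \frac{1}{-1021 - 4996} = \frac{1}{-6017} = - \frac{1}{6017}$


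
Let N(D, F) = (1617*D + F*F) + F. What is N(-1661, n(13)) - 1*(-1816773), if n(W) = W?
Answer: -868882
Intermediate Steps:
N(D, F) = F + F**2 + 1617*D (N(D, F) = (1617*D + F**2) + F = (F**2 + 1617*D) + F = F + F**2 + 1617*D)
N(-1661, n(13)) - 1*(-1816773) = (13 + 13**2 + 1617*(-1661)) - 1*(-1816773) = (13 + 169 - 2685837) + 1816773 = -2685655 + 1816773 = -868882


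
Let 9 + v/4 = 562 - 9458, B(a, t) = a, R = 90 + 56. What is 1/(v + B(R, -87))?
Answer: -1/35474 ≈ -2.8190e-5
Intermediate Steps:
R = 146
v = -35620 (v = -36 + 4*(562 - 9458) = -36 + 4*(-8896) = -36 - 35584 = -35620)
1/(v + B(R, -87)) = 1/(-35620 + 146) = 1/(-35474) = -1/35474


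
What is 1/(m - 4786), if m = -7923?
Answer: -1/12709 ≈ -7.8684e-5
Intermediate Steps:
1/(m - 4786) = 1/(-7923 - 4786) = 1/(-12709) = -1/12709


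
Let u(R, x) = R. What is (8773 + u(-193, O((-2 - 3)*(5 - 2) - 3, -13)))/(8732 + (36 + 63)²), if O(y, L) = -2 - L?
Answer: 8580/18533 ≈ 0.46296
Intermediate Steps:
(8773 + u(-193, O((-2 - 3)*(5 - 2) - 3, -13)))/(8732 + (36 + 63)²) = (8773 - 193)/(8732 + (36 + 63)²) = 8580/(8732 + 99²) = 8580/(8732 + 9801) = 8580/18533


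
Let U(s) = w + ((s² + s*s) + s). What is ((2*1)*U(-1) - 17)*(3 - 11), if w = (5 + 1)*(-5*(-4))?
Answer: -1800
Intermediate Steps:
w = 120 (w = 6*20 = 120)
U(s) = 120 + s + 2*s² (U(s) = 120 + ((s² + s*s) + s) = 120 + ((s² + s²) + s) = 120 + (2*s² + s) = 120 + (s + 2*s²) = 120 + s + 2*s²)
((2*1)*U(-1) - 17)*(3 - 11) = ((2*1)*(120 - 1 + 2*(-1)²) - 17)*(3 - 11) = (2*(120 - 1 + 2*1) - 17)*(-8) = (2*(120 - 1 + 2) - 17)*(-8) = (2*121 - 17)*(-8) = (242 - 17)*(-8) = 225*(-8) = -1800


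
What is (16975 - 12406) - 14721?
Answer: -10152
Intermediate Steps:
(16975 - 12406) - 14721 = 4569 - 14721 = -10152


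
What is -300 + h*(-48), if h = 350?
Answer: -17100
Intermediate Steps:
-300 + h*(-48) = -300 + 350*(-48) = -300 - 16800 = -17100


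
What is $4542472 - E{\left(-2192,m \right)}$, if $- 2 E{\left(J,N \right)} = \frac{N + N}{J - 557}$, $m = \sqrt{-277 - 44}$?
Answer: $4542472 - \frac{i \sqrt{321}}{2749} \approx 4.5425 \cdot 10^{6} - 0.0065174 i$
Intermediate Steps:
$m = i \sqrt{321}$ ($m = \sqrt{-321} = i \sqrt{321} \approx 17.916 i$)
$E{\left(J,N \right)} = - \frac{N}{-557 + J}$ ($E{\left(J,N \right)} = - \frac{\left(N + N\right) \frac{1}{J - 557}}{2} = - \frac{2 N \frac{1}{-557 + J}}{2} = - \frac{N}{-557 + J}$)
$4542472 - E{\left(-2192,m \right)} = 4542472 - - \frac{i \sqrt{321}}{-557 - 2192} = 4542472 - - \frac{i \sqrt{321}}{-2749} = 4542472 - \left(-1\right) i \sqrt{321} \left(- \frac{1}{2749}\right) = 4542472 - \frac{i \sqrt{321}}{2749}$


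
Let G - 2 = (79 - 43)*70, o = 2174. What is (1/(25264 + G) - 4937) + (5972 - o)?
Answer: -31648253/27786 ≈ -1139.0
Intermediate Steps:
G = 2522 (G = 2 + (79 - 43)*70 = 2 + 36*70 = 2 + 2520 = 2522)
(1/(25264 + G) - 4937) + (5972 - o) = (1/(25264 + 2522) - 4937) + (5972 - 1*2174) = (1/27786 - 4937) + (5972 - 2174) = (1/27786 - 4937) + 3798 = -137179481/27786 + 3798 = -31648253/27786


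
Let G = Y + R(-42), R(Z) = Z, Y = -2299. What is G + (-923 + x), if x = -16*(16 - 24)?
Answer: -3136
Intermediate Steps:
x = 128 (x = -16*(-8) = 128)
G = -2341 (G = -2299 - 42 = -2341)
G + (-923 + x) = -2341 + (-923 + 128) = -2341 - 795 = -3136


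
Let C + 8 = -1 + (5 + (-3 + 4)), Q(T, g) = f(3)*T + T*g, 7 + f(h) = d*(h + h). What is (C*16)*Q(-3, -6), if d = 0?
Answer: -1872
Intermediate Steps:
f(h) = -7 (f(h) = -7 + 0*(h + h) = -7 + 0*(2*h) = -7 + 0 = -7)
Q(T, g) = -7*T + T*g
C = -3 (C = -8 + (-1 + (5 + (-3 + 4))) = -8 + (-1 + (5 + 1)) = -8 + (-1 + 6) = -8 + 5 = -3)
(C*16)*Q(-3, -6) = (-3*16)*(-3*(-7 - 6)) = -(-144)*(-13) = -48*39 = -1872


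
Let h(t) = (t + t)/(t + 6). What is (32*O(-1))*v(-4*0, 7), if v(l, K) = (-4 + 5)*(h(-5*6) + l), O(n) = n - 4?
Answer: -400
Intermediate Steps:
h(t) = 2*t/(6 + t) (h(t) = (2*t)/(6 + t) = 2*t/(6 + t))
O(n) = -4 + n
v(l, K) = 5/2 + l (v(l, K) = (-4 + 5)*(2*(-5*6)/(6 - 5*6) + l) = 1*(2*(-30)/(6 - 30) + l) = 1*(2*(-30)/(-24) + l) = 1*(2*(-30)*(-1/24) + l) = 1*(5/2 + l) = 5/2 + l)
(32*O(-1))*v(-4*0, 7) = (32*(-4 - 1))*(5/2 - 4*0) = (32*(-5))*(5/2 + 0) = -160*5/2 = -400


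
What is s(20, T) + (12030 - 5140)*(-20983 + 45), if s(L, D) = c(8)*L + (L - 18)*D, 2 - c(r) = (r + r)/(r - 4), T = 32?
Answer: -144262796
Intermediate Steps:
c(r) = 2 - 2*r/(-4 + r) (c(r) = 2 - (r + r)/(r - 4) = 2 - 2*r/(-4 + r))
s(L, D) = -2*L + D*(-18 + L) (s(L, D) = (-8/(-4 + 8))*L + (L - 18)*D = (-8/4)*L + (-18 + L)*D = (-8*1/4)*L + D*(-18 + L) = -2*L + D*(-18 + L))
s(20, T) + (12030 - 5140)*(-20983 + 45) = (-18*32 - 2*20 + 32*20) + (12030 - 5140)*(-20983 + 45) = (-576 - 40 + 640) + 6890*(-20938) = 24 - 144262820 = -144262796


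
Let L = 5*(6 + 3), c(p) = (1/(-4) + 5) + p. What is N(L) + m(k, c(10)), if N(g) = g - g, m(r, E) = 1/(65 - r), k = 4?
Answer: 1/61 ≈ 0.016393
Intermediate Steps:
c(p) = 19/4 + p (c(p) = (-¼ + 5) + p = 19/4 + p)
L = 45 (L = 5*9 = 45)
N(g) = 0
N(L) + m(k, c(10)) = 0 - 1/(-65 + 4) = 0 - 1/(-61) = 0 - 1*(-1/61) = 0 + 1/61 = 1/61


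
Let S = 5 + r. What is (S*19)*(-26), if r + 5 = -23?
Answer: 11362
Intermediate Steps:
r = -28 (r = -5 - 23 = -28)
S = -23 (S = 5 - 28 = -23)
(S*19)*(-26) = -23*19*(-26) = -437*(-26) = 11362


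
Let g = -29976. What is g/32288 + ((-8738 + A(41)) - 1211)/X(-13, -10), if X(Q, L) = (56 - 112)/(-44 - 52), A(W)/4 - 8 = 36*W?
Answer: -194383845/28252 ≈ -6880.4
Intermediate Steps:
A(W) = 32 + 144*W (A(W) = 32 + 4*(36*W) = 32 + 144*W)
X(Q, L) = 7/12 (X(Q, L) = -56/(-96) = -56*(-1/96) = 7/12)
g/32288 + ((-8738 + A(41)) - 1211)/X(-13, -10) = -29976/32288 + ((-8738 + (32 + 144*41)) - 1211)/(7/12) = -29976*1/32288 + ((-8738 + (32 + 5904)) - 1211)*(12/7) = -3747/4036 + ((-8738 + 5936) - 1211)*(12/7) = -3747/4036 + (-2802 - 1211)*(12/7) = -3747/4036 - 4013*12/7 = -3747/4036 - 48156/7 = -194383845/28252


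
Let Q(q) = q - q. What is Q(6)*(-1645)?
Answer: 0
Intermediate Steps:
Q(q) = 0
Q(6)*(-1645) = 0*(-1645) = 0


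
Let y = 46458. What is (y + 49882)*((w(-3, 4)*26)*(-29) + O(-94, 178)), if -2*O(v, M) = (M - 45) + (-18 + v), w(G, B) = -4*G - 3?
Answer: -654774810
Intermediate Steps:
w(G, B) = -3 - 4*G
O(v, M) = 63/2 - M/2 - v/2 (O(v, M) = -((M - 45) + (-18 + v))/2 = -((-45 + M) + (-18 + v))/2 = -(-63 + M + v)/2 = 63/2 - M/2 - v/2)
(y + 49882)*((w(-3, 4)*26)*(-29) + O(-94, 178)) = (46458 + 49882)*(((-3 - 4*(-3))*26)*(-29) + (63/2 - 1/2*178 - 1/2*(-94))) = 96340*(((-3 + 12)*26)*(-29) + (63/2 - 89 + 47)) = 96340*((9*26)*(-29) - 21/2) = 96340*(234*(-29) - 21/2) = 96340*(-6786 - 21/2) = 96340*(-13593/2) = -654774810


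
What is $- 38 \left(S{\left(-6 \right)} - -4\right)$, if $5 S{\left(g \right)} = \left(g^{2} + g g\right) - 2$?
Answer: $-684$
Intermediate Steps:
$S{\left(g \right)} = - \frac{2}{5} + \frac{2 g^{2}}{5}$ ($S{\left(g \right)} = \frac{\left(g^{2} + g g\right) - 2}{5} = \frac{\left(g^{2} + g^{2}\right) - 2}{5} = \frac{2 g^{2} - 2}{5} = \frac{-2 + 2 g^{2}}{5} = - \frac{2}{5} + \frac{2 g^{2}}{5}$)
$- 38 \left(S{\left(-6 \right)} - -4\right) = - 38 \left(\left(- \frac{2}{5} + \frac{2 \left(-6\right)^{2}}{5}\right) - -4\right) = - 38 \left(\left(- \frac{2}{5} + \frac{2}{5} \cdot 36\right) + 4\right) = - 38 \left(\left(- \frac{2}{5} + \frac{72}{5}\right) + 4\right) = - 38 \left(14 + 4\right) = \left(-38\right) 18 = -684$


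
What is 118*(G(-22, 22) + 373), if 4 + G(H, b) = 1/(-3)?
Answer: 130508/3 ≈ 43503.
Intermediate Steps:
G(H, b) = -13/3 (G(H, b) = -4 + 1/(-3) = -4 - ⅓ = -13/3)
118*(G(-22, 22) + 373) = 118*(-13/3 + 373) = 118*(1106/3) = 130508/3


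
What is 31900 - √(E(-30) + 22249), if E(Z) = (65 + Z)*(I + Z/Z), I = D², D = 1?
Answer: 31900 - √22319 ≈ 31751.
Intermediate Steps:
I = 1 (I = 1² = 1)
E(Z) = 130 + 2*Z (E(Z) = (65 + Z)*(1 + Z/Z) = (65 + Z)*(1 + 1) = (65 + Z)*2 = 130 + 2*Z)
31900 - √(E(-30) + 22249) = 31900 - √((130 + 2*(-30)) + 22249) = 31900 - √((130 - 60) + 22249) = 31900 - √(70 + 22249) = 31900 - √22319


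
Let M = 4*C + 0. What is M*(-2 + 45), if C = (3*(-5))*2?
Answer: -5160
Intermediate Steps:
C = -30 (C = -15*2 = -30)
M = -120 (M = 4*(-30) + 0 = -120 + 0 = -120)
M*(-2 + 45) = -120*(-2 + 45) = -120*43 = -5160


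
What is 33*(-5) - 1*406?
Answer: -571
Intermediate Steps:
33*(-5) - 1*406 = -165 - 406 = -571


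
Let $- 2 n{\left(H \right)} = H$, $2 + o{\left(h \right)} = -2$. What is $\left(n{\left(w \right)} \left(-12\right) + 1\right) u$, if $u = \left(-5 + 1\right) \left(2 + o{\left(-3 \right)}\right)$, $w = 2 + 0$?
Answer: $104$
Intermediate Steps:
$o{\left(h \right)} = -4$ ($o{\left(h \right)} = -2 - 2 = -4$)
$w = 2$
$n{\left(H \right)} = - \frac{H}{2}$
$u = 8$ ($u = \left(-5 + 1\right) \left(2 - 4\right) = \left(-4\right) \left(-2\right) = 8$)
$\left(n{\left(w \right)} \left(-12\right) + 1\right) u = \left(\left(- \frac{1}{2}\right) 2 \left(-12\right) + 1\right) 8 = \left(\left(-1\right) \left(-12\right) + 1\right) 8 = \left(12 + 1\right) 8 = 13 \cdot 8 = 104$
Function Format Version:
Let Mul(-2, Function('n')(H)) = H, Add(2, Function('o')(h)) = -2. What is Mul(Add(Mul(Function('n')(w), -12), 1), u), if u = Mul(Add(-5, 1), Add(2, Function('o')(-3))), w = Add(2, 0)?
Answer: 104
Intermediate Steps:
Function('o')(h) = -4 (Function('o')(h) = Add(-2, -2) = -4)
w = 2
Function('n')(H) = Mul(Rational(-1, 2), H)
u = 8 (u = Mul(Add(-5, 1), Add(2, -4)) = Mul(-4, -2) = 8)
Mul(Add(Mul(Function('n')(w), -12), 1), u) = Mul(Add(Mul(Mul(Rational(-1, 2), 2), -12), 1), 8) = Mul(Add(Mul(-1, -12), 1), 8) = Mul(Add(12, 1), 8) = Mul(13, 8) = 104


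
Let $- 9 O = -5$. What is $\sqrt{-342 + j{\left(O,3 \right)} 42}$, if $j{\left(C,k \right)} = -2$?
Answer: $i \sqrt{426} \approx 20.64 i$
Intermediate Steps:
$O = \frac{5}{9}$ ($O = \left(- \frac{1}{9}\right) \left(-5\right) = \frac{5}{9} \approx 0.55556$)
$\sqrt{-342 + j{\left(O,3 \right)} 42} = \sqrt{-342 - 84} = \sqrt{-426} = i \sqrt{426}$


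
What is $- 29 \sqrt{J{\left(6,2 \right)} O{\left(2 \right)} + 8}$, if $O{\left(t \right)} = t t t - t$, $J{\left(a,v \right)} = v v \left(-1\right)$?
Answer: $- 116 i \approx - 116.0 i$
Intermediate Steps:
$J{\left(a,v \right)} = - v^{2}$ ($J{\left(a,v \right)} = v^{2} \left(-1\right) = - v^{2}$)
$O{\left(t \right)} = t^{3} - t$ ($O{\left(t \right)} = t^{2} t - t = t^{3} - t$)
$- 29 \sqrt{J{\left(6,2 \right)} O{\left(2 \right)} + 8} = - 29 \sqrt{- 2^{2} \left(2^{3} - 2\right) + 8} = - 29 \sqrt{\left(-1\right) 4 \left(8 - 2\right) + 8} = - 29 \sqrt{\left(-4\right) 6 + 8} = - 29 \sqrt{-24 + 8} = - 29 \sqrt{-16} = - 29 \cdot 4 i = - 116 i$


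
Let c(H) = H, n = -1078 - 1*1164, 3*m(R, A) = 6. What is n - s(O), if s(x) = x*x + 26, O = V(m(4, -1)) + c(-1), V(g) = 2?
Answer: -2269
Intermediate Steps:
m(R, A) = 2 (m(R, A) = (⅓)*6 = 2)
n = -2242 (n = -1078 - 1164 = -2242)
O = 1 (O = 2 - 1 = 1)
s(x) = 26 + x² (s(x) = x² + 26 = 26 + x²)
n - s(O) = -2242 - (26 + 1²) = -2242 - (26 + 1) = -2242 - 1*27 = -2242 - 27 = -2269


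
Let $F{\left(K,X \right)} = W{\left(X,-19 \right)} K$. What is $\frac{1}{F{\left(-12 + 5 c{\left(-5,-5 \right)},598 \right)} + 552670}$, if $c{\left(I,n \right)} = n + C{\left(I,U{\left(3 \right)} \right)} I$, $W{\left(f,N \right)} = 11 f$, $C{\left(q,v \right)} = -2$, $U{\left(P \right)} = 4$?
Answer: $\frac{1}{638184} \approx 1.5669 \cdot 10^{-6}$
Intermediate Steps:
$c{\left(I,n \right)} = n - 2 I$
$F{\left(K,X \right)} = 11 K X$ ($F{\left(K,X \right)} = 11 X K = 11 K X$)
$\frac{1}{F{\left(-12 + 5 c{\left(-5,-5 \right)},598 \right)} + 552670} = \frac{1}{11 \left(-12 + 5 \left(-5 - -10\right)\right) 598 + 552670} = \frac{1}{11 \left(-12 + 5 \left(-5 + 10\right)\right) 598 + 552670} = \frac{1}{11 \left(-12 + 5 \cdot 5\right) 598 + 552670} = \frac{1}{11 \left(-12 + 25\right) 598 + 552670} = \frac{1}{11 \cdot 13 \cdot 598 + 552670} = \frac{1}{85514 + 552670} = \frac{1}{638184}$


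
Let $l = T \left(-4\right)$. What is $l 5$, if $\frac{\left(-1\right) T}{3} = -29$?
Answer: $-1740$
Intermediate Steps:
$T = 87$ ($T = \left(-3\right) \left(-29\right) = 87$)
$l = -348$ ($l = 87 \left(-4\right) = -348$)
$l 5 = \left(-348\right) 5 = -1740$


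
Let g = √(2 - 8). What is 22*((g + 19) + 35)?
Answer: 1188 + 22*I*√6 ≈ 1188.0 + 53.889*I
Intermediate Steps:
g = I*√6 (g = √(-6) = I*√6 ≈ 2.4495*I)
22*((g + 19) + 35) = 22*((I*√6 + 19) + 35) = 22*((19 + I*√6) + 35) = 22*(54 + I*√6) = 1188 + 22*I*√6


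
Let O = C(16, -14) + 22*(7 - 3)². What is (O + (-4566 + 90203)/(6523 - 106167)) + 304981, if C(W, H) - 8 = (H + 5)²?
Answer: 1049427039/3436 ≈ 3.0542e+5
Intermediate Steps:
C(W, H) = 8 + (5 + H)² (C(W, H) = 8 + (H + 5)² = 8 + (5 + H)²)
O = 441 (O = (8 + (5 - 14)²) + 22*(7 - 3)² = (8 + (-9)²) + 22*4² = (8 + 81) + 22*16 = 89 + 352 = 441)
(O + (-4566 + 90203)/(6523 - 106167)) + 304981 = (441 + (-4566 + 90203)/(6523 - 106167)) + 304981 = (441 + 85637/(-99644)) + 304981 = (441 + 85637*(-1/99644)) + 304981 = (441 - 2953/3436) + 304981 = 1512323/3436 + 304981 = 1049427039/3436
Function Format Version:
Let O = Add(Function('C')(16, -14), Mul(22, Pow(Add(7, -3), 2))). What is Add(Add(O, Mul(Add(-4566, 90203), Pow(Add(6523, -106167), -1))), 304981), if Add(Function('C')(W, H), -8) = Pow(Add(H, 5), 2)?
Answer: Rational(1049427039, 3436) ≈ 3.0542e+5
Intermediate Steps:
Function('C')(W, H) = Add(8, Pow(Add(5, H), 2)) (Function('C')(W, H) = Add(8, Pow(Add(H, 5), 2)) = Add(8, Pow(Add(5, H), 2)))
O = 441 (O = Add(Add(8, Pow(Add(5, -14), 2)), Mul(22, Pow(Add(7, -3), 2))) = Add(Add(8, Pow(-9, 2)), Mul(22, Pow(4, 2))) = Add(Add(8, 81), Mul(22, 16)) = Add(89, 352) = 441)
Add(Add(O, Mul(Add(-4566, 90203), Pow(Add(6523, -106167), -1))), 304981) = Add(Add(441, Mul(Add(-4566, 90203), Pow(Add(6523, -106167), -1))), 304981) = Add(Add(441, Mul(85637, Pow(-99644, -1))), 304981) = Add(Add(441, Mul(85637, Rational(-1, 99644))), 304981) = Add(Add(441, Rational(-2953, 3436)), 304981) = Add(Rational(1512323, 3436), 304981) = Rational(1049427039, 3436)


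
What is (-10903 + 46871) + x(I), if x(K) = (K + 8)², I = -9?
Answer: 35969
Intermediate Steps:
x(K) = (8 + K)²
(-10903 + 46871) + x(I) = (-10903 + 46871) + (8 - 9)² = 35968 + (-1)² = 35968 + 1 = 35969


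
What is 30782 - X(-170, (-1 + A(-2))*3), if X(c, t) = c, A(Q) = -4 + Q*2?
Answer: 30952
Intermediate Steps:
A(Q) = -4 + 2*Q
30782 - X(-170, (-1 + A(-2))*3) = 30782 - 1*(-170) = 30782 + 170 = 30952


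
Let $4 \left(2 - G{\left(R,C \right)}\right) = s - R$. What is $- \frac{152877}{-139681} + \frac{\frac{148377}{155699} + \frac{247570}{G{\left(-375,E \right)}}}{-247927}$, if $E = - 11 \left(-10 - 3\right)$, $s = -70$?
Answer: $\frac{1774233319584110768}{1601413308800300061} \approx 1.1079$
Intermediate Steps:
$E = 143$ ($E = \left(-11\right) \left(-13\right) = 143$)
$G{\left(R,C \right)} = \frac{39}{2} + \frac{R}{4}$ ($G{\left(R,C \right)} = 2 - \frac{-70 - R}{4} = 2 + \left(\frac{35}{2} + \frac{R}{4}\right) = \frac{39}{2} + \frac{R}{4}$)
$- \frac{152877}{-139681} + \frac{\frac{148377}{155699} + \frac{247570}{G{\left(-375,E \right)}}}{-247927} = - \frac{152877}{-139681} + \frac{\frac{148377}{155699} + \frac{247570}{\frac{39}{2} + \frac{1}{4} \left(-375\right)}}{-247927} = \left(-152877\right) \left(- \frac{1}{139681}\right) + \left(148377 \cdot \frac{1}{155699} + \frac{247570}{\frac{39}{2} - \frac{375}{4}}\right) \left(- \frac{1}{247927}\right) = \frac{152877}{139681} + \left(\frac{148377}{155699} + \frac{247570}{- \frac{297}{4}}\right) \left(- \frac{1}{247927}\right) = \frac{152877}{139681} + \left(\frac{148377}{155699} + 247570 \left(- \frac{4}{297}\right)\right) \left(- \frac{1}{247927}\right) = \frac{152877}{139681} + \left(\frac{148377}{155699} - \frac{990280}{297}\right) \left(- \frac{1}{247927}\right) = \frac{152877}{139681} - - \frac{154141537751}{11464789833981} = \frac{152877}{139681} + \frac{154141537751}{11464789833981} = \frac{1774233319584110768}{1601413308800300061}$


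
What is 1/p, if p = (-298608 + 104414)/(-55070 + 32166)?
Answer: 1636/13871 ≈ 0.11794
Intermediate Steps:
p = 13871/1636 (p = -194194/(-22904) = -194194*(-1/22904) = 13871/1636 ≈ 8.4786)
1/p = 1/(13871/1636) = 1636/13871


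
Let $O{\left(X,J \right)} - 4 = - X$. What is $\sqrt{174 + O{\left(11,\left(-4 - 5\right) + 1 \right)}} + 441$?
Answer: $441 + \sqrt{167} \approx 453.92$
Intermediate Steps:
$O{\left(X,J \right)} = 4 - X$
$\sqrt{174 + O{\left(11,\left(-4 - 5\right) + 1 \right)}} + 441 = \sqrt{174 + \left(4 - 11\right)} + 441 = \sqrt{174 - 7} + 441 = \sqrt{167} + 441 = 441 + \sqrt{167}$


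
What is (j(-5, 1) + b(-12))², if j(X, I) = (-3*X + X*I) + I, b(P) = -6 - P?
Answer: 289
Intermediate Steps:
j(X, I) = I - 3*X + I*X (j(X, I) = (-3*X + I*X) + I = I - 3*X + I*X)
(j(-5, 1) + b(-12))² = ((1 - 3*(-5) + 1*(-5)) + (-6 - 1*(-12)))² = ((1 + 15 - 5) + (-6 + 12))² = (11 + 6)² = 17² = 289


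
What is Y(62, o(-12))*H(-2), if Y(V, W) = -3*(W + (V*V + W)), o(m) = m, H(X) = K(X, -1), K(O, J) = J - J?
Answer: 0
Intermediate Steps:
K(O, J) = 0
H(X) = 0
Y(V, W) = -6*W - 3*V**2 (Y(V, W) = -3*(W + (V**2 + W)) = -3*(W + (W + V**2)) = -3*(V**2 + 2*W) = -6*W - 3*V**2)
Y(62, o(-12))*H(-2) = (-6*(-12) - 3*62**2)*0 = (72 - 3*3844)*0 = (72 - 11532)*0 = -11460*0 = 0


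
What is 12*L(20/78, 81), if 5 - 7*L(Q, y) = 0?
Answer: 60/7 ≈ 8.5714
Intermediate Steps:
L(Q, y) = 5/7 (L(Q, y) = 5/7 - ⅐*0 = 5/7 + 0 = 5/7)
12*L(20/78, 81) = 12*(5/7) = 60/7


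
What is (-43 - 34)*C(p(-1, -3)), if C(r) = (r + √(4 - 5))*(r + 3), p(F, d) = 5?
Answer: -3080 - 616*I ≈ -3080.0 - 616.0*I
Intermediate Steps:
C(r) = (3 + r)*(I + r) (C(r) = (r + √(-1))*(3 + r) = (r + I)*(3 + r) = (I + r)*(3 + r) = (3 + r)*(I + r))
(-43 - 34)*C(p(-1, -3)) = (-43 - 34)*(5² + 3*I + 5*(3 + I)) = -77*(25 + 3*I + (15 + 5*I)) = -77*(40 + 8*I) = -3080 - 616*I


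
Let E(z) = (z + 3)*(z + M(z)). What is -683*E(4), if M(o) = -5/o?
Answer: -52591/4 ≈ -13148.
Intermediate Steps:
E(z) = (3 + z)*(z - 5/z) (E(z) = (z + 3)*(z - 5/z) = (3 + z)*(z - 5/z))
-683*E(4) = -683*(-5 + 4² - 15/4 + 3*4) = -683*(-5 + 16 - 15*¼ + 12) = -683*(-5 + 16 - 15/4 + 12) = -683*77/4 = -52591/4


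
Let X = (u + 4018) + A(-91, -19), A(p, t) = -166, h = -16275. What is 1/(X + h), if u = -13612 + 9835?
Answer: -1/16200 ≈ -6.1728e-5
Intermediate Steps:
u = -3777
X = 75 (X = (-3777 + 4018) - 166 = 241 - 166 = 75)
1/(X + h) = 1/(75 - 16275) = 1/(-16200) = -1/16200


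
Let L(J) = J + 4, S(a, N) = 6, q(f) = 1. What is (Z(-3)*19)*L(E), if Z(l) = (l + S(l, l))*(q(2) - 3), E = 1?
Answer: -570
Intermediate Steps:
L(J) = 4 + J
Z(l) = -12 - 2*l (Z(l) = (l + 6)*(1 - 3) = (6 + l)*(-2) = -12 - 2*l)
(Z(-3)*19)*L(E) = ((-12 - 2*(-3))*19)*(4 + 1) = ((-12 + 6)*19)*5 = -6*19*5 = -114*5 = -570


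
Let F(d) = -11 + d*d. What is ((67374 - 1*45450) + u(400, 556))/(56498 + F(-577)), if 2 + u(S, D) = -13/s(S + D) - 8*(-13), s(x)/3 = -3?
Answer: 198247/3504744 ≈ 0.056565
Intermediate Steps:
s(x) = -9 (s(x) = 3*(-3) = -9)
u(S, D) = 931/9 (u(S, D) = -2 + (-13/(-9) - 8*(-13)) = -2 + (-13*(-⅑) + 104) = -2 + (13/9 + 104) = -2 + 949/9 = 931/9)
F(d) = -11 + d²
((67374 - 1*45450) + u(400, 556))/(56498 + F(-577)) = ((67374 - 1*45450) + 931/9)/(56498 + (-11 + (-577)²)) = ((67374 - 45450) + 931/9)/(56498 + (-11 + 332929)) = (21924 + 931/9)/(56498 + 332918) = (198247/9)/389416 = (198247/9)*(1/389416) = 198247/3504744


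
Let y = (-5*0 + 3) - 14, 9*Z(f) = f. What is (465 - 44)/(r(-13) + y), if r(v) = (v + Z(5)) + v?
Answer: -3789/328 ≈ -11.552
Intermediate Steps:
Z(f) = f/9
r(v) = 5/9 + 2*v (r(v) = (v + (⅑)*5) + v = (v + 5/9) + v = (5/9 + v) + v = 5/9 + 2*v)
y = -11 (y = (0 + 3) - 14 = 3 - 14 = -11)
(465 - 44)/(r(-13) + y) = (465 - 44)/((5/9 + 2*(-13)) - 11) = 421/((5/9 - 26) - 11) = 421/(-229/9 - 11) = 421/(-328/9) = 421*(-9/328) = -3789/328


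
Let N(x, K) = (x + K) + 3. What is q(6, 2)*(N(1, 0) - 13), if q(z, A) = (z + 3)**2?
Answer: -729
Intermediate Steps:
q(z, A) = (3 + z)**2
N(x, K) = 3 + K + x (N(x, K) = (K + x) + 3 = 3 + K + x)
q(6, 2)*(N(1, 0) - 13) = (3 + 6)**2*((3 + 0 + 1) - 13) = 9**2*(4 - 13) = 81*(-9) = -729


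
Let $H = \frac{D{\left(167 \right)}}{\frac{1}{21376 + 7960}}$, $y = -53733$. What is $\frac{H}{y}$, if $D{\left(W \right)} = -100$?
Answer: $\frac{2933600}{53733} \approx 54.596$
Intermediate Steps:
$H = -2933600$ ($H = - \frac{100}{\frac{1}{21376 + 7960}} = - \frac{100}{\frac{1}{29336}} = - 100 \frac{1}{\frac{1}{29336}} = \left(-100\right) 29336 = -2933600$)
$\frac{H}{y} = - \frac{2933600}{-53733} = \left(-2933600\right) \left(- \frac{1}{53733}\right) = \frac{2933600}{53733}$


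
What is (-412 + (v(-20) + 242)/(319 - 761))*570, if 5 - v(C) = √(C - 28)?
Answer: -3997695/17 + 1140*I*√3/221 ≈ -2.3516e+5 + 8.9346*I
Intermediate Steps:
v(C) = 5 - √(-28 + C) (v(C) = 5 - √(C - 28) = 5 - √(-28 + C))
(-412 + (v(-20) + 242)/(319 - 761))*570 = (-412 + ((5 - √(-28 - 20)) + 242)/(319 - 761))*570 = (-412 + ((5 - √(-48)) + 242)/(-442))*570 = (-412 + ((5 - 4*I*√3) + 242)*(-1/442))*570 = (-412 + (247 - 4*I*√3)*(-1/442))*570 = (-412 + (-19/34 + 2*I*√3/221))*570 = (-14027/34 + 2*I*√3/221)*570 = -3997695/17 + 1140*I*√3/221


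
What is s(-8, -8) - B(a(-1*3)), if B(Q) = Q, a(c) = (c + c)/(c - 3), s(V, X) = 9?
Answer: 8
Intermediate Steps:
a(c) = 2*c/(-3 + c) (a(c) = (2*c)/(-3 + c) = 2*c/(-3 + c))
s(-8, -8) - B(a(-1*3)) = 9 - 2*(-1*3)/(-3 - 1*3) = 9 - 2*(-3)/(-3 - 3) = 9 - 2*(-3)/(-6) = 9 - 2*(-3)*(-1)/6 = 9 - 1*1 = 9 - 1 = 8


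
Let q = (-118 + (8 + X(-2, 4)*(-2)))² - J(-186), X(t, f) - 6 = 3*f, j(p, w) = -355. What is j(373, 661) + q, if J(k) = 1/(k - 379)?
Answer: 11842966/565 ≈ 20961.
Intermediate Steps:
X(t, f) = 6 + 3*f
J(k) = 1/(-379 + k)
q = 12043541/565 (q = (-118 + (8 + (6 + 3*4)*(-2)))² - 1/(-379 - 186) = (-118 + (8 + (6 + 12)*(-2)))² - 1/(-565) = (-118 + (8 + 18*(-2)))² - 1*(-1/565) = (-118 + (8 - 36))² + 1/565 = (-118 - 28)² + 1/565 = (-146)² + 1/565 = 21316 + 1/565 = 12043541/565 ≈ 21316.)
j(373, 661) + q = -355 + 12043541/565 = 11842966/565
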